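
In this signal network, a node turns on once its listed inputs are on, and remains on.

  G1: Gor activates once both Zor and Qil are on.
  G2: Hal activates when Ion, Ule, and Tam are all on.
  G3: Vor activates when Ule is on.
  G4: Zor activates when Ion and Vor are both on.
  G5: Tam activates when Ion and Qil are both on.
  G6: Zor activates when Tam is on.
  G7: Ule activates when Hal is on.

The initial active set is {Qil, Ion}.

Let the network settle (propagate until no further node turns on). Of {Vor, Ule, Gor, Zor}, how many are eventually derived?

2

G5: Ion and Qil on → Tam on.
G6: Tam on → Zor on.
Zor and Qil are on, so Gor activates (G1).
Vor would need Ule (G3), but Ule never turns on.
Ule would need Hal (G7), but Hal never turns on.
Gor: reached.
Zor: reached.
Reached: Gor and Zor — 2 of the 4.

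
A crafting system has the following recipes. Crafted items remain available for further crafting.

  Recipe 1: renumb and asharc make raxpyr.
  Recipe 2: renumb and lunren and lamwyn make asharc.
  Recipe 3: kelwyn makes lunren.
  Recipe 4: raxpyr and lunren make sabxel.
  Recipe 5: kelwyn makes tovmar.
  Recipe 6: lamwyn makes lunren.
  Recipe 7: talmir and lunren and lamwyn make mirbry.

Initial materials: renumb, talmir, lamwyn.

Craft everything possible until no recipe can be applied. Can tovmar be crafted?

No

tovmar would need kelwyn (Recipe 5), but kelwyn is never obtained.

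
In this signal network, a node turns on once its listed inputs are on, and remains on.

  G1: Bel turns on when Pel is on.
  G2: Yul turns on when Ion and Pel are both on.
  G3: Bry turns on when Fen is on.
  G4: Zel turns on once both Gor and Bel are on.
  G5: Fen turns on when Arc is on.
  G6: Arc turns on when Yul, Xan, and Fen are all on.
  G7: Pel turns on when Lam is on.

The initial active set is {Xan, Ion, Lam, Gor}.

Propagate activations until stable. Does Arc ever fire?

No

Arc would need Yul, Xan, and Fen (G6), but Fen never turns on.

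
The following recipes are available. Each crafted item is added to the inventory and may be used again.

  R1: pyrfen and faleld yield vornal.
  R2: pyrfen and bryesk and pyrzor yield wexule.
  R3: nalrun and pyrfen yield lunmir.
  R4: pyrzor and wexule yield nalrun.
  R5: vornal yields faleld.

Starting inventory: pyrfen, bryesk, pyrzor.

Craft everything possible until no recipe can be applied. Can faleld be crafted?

faleld would need vornal (R5), but vornal is never obtained.

No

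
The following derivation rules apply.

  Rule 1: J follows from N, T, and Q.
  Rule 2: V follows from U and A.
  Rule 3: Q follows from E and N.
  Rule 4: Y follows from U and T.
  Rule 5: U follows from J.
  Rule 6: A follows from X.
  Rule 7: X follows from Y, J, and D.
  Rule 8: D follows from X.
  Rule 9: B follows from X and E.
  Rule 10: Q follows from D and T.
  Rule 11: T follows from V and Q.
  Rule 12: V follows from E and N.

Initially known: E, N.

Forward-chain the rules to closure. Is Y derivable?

E and N hold, so Q follows (Rule 3).
E and N hold, so V follows (Rule 12).
V and Q hold, so T follows (Rule 11).
N, T, and Q hold, so J follows (Rule 1).
From J, Rule 5 gives U.
From U and T, Rule 4 gives Y.

Yes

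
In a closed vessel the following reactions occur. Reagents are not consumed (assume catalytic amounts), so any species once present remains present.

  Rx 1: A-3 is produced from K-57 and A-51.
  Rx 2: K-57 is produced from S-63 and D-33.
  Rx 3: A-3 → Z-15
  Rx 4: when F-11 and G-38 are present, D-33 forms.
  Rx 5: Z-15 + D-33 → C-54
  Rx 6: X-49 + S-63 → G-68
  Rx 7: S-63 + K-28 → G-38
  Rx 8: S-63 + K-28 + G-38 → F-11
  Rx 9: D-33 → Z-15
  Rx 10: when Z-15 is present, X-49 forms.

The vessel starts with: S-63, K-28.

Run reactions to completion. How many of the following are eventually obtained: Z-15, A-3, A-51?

1

S-63 and K-28 present → G-38 forms (Rx 7).
S-63, K-28, and G-38 present → F-11 forms (Rx 8).
F-11 and G-38 present → D-33 forms (Rx 4).
D-33 present → Z-15 forms (Rx 9).
Z-15: reached.
A-3 would need K-57 and A-51 (Rx 1), but A-51 never forms.
No rule produces A-51, and it is not given.
Reached: Z-15 — 1 of the 3.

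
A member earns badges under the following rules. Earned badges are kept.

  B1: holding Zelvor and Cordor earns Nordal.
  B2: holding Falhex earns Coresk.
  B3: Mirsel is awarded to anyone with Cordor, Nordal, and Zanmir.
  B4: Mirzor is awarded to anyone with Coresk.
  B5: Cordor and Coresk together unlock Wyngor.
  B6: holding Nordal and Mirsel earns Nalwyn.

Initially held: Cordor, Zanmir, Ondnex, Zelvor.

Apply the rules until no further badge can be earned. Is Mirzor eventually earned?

Mirzor would need Coresk (B4), but Coresk is never earned.

No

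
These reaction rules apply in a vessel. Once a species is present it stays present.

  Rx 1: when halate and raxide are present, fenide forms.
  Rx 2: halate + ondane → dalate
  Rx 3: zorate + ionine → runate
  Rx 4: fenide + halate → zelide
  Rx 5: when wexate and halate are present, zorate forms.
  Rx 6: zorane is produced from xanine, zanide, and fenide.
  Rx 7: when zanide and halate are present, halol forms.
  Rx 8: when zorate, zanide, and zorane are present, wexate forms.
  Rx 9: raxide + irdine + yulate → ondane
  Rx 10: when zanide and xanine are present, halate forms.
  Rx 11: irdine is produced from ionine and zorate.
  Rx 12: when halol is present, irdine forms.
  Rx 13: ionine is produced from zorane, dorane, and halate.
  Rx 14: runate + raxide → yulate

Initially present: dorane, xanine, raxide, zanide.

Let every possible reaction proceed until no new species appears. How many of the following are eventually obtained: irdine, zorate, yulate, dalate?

zanide and xanine present → halate forms (Rx 10).
zanide and halate present → halol forms (Rx 7).
halol present → irdine forms (Rx 12).
irdine: reached.
zorate would need wexate and halate (Rx 5), but wexate never forms.
yulate would need runate and raxide (Rx 14), but runate never forms.
dalate would need halate and ondane (Rx 2), but ondane never forms.
Reached: irdine — 1 of the 4.

1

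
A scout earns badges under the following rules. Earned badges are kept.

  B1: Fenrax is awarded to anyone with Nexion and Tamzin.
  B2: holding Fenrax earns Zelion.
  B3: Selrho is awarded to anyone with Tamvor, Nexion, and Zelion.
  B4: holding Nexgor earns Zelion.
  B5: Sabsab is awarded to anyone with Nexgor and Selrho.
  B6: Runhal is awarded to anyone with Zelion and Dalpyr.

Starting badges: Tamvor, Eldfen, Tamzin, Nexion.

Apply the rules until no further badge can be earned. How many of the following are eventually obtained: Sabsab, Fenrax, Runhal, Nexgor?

1

With Nexion and Tamzin, Fenrax is earned (B1).
Sabsab would need Nexgor and Selrho (B5), but Nexgor is never earned.
Fenrax: reached.
Runhal would need Zelion and Dalpyr (B6), but Dalpyr is never earned.
No rule produces Nexgor, and it is not given.
Reached: Fenrax — 1 of the 4.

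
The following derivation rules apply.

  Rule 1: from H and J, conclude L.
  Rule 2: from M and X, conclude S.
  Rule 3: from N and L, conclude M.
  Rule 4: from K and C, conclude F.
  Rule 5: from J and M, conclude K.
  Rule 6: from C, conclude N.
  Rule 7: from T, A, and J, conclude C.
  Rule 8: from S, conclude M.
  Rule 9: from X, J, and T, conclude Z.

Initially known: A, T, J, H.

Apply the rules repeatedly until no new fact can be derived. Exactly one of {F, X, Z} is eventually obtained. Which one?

F

T, A, and J hold, so C follows (Rule 7).
H and J hold, so L follows (Rule 1).
From C, Rule 6 gives N.
N and L hold, so M follows (Rule 3).
From J and M, Rule 5 gives K.
From K and C, Rule 4 gives F.
No rule produces X, and it is not given. Z would need X, J, and T (Rule 9), but X is never established.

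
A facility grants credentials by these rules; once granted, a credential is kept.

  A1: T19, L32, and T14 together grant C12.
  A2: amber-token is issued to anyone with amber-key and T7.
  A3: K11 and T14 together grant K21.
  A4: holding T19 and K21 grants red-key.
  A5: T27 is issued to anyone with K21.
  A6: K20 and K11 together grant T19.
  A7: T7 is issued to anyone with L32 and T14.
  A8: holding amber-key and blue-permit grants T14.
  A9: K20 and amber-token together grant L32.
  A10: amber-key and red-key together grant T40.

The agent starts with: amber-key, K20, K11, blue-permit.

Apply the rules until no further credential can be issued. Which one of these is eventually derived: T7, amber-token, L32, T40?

T40

Holding amber-key and blue-permit grants T14 (A8).
Holding K20 and K11 grants T19 (A6).
Holding K11 and T14 grants K21 (A3).
Holding T19 and K21 grants red-key (A4).
Holding amber-key and red-key grants T40 (A10).
L32 would need K20 and amber-token (A9), but amber-token is never granted. amber-token would need amber-key and T7 (A2), but T7 is never granted. T7 would need L32 and T14 (A7), but L32 is never granted.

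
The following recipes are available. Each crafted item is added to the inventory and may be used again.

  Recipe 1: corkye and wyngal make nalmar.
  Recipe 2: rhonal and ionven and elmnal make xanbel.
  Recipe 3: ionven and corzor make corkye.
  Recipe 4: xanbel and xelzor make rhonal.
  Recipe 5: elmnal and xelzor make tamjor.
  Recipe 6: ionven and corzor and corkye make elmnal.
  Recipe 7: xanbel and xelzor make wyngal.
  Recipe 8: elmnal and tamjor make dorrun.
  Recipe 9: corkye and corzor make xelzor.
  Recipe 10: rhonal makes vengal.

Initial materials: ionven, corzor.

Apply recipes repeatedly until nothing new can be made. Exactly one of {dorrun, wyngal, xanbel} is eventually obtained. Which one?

ionven and corzor → corkye (Recipe 3).
ionven and corzor and corkye → elmnal (Recipe 6).
corkye and corzor → xelzor (Recipe 9).
elmnal and xelzor → tamjor (Recipe 5).
Using Recipe 8, elmnal and tamjor make dorrun.
xanbel would need rhonal, ionven, and elmnal (Recipe 2), but rhonal is never obtained. wyngal would need xanbel and xelzor (Recipe 7), but xanbel is never obtained.

dorrun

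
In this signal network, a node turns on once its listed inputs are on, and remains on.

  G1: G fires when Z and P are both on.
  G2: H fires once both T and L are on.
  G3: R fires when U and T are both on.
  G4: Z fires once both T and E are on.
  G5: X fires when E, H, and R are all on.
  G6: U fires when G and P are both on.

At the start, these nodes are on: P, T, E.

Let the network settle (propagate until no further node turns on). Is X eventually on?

X would need E, H, and R (G5), but H never turns on.

No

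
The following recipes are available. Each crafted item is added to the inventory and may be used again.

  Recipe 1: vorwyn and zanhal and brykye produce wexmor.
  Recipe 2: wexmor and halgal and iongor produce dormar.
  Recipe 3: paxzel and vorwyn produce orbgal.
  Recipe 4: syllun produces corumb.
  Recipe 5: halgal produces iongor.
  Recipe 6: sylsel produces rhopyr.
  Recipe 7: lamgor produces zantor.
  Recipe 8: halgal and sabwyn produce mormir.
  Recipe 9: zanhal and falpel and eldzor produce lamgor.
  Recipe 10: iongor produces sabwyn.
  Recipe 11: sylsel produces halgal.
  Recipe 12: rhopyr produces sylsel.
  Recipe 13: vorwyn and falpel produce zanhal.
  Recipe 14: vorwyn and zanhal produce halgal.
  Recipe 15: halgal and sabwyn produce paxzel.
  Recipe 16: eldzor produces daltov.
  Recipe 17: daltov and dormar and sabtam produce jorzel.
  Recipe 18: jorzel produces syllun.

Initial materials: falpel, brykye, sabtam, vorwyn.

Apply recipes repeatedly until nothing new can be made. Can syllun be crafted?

syllun would need jorzel (Recipe 18), but jorzel is never obtained.

No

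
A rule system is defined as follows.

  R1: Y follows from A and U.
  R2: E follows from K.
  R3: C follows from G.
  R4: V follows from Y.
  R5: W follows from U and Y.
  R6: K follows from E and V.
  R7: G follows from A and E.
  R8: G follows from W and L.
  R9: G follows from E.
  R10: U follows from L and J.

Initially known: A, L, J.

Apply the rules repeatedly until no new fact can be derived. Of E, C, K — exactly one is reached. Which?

C

L and J hold, so U follows (R10).
A and U hold, so Y follows (R1).
U and Y hold, so W follows (R5).
From W and L, R8 gives G.
From G, R3 gives C.
K would need E and V (R6), but E is never established. E would need K (R2), but K is never established.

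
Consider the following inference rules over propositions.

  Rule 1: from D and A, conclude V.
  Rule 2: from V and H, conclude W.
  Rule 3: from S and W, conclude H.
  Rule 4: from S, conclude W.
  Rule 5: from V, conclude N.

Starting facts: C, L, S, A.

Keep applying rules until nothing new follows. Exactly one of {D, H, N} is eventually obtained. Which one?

From S, Rule 4 gives W.
S and W hold, so H follows (Rule 3).
No rule produces D, and it is not given. N would need V (Rule 5), but V is never established.

H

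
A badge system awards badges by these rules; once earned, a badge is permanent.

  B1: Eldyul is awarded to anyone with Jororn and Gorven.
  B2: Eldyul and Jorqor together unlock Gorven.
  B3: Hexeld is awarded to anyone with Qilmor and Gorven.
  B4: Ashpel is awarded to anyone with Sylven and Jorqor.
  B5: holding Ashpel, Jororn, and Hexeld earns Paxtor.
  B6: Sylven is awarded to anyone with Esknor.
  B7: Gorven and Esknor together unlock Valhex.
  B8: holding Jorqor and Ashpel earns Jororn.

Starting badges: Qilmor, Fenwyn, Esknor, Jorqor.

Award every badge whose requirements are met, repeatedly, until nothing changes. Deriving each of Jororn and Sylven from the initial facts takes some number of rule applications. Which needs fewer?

Sylven: With Esknor, Sylven is earned (B6). [1 rule application]
Jororn: With Esknor, Sylven is earned (B6). With Sylven and Jorqor, Ashpel is earned (B4). With Jorqor and Ashpel, Jororn is earned (B8). [3 rule applications]
Sylven needs fewer.

Sylven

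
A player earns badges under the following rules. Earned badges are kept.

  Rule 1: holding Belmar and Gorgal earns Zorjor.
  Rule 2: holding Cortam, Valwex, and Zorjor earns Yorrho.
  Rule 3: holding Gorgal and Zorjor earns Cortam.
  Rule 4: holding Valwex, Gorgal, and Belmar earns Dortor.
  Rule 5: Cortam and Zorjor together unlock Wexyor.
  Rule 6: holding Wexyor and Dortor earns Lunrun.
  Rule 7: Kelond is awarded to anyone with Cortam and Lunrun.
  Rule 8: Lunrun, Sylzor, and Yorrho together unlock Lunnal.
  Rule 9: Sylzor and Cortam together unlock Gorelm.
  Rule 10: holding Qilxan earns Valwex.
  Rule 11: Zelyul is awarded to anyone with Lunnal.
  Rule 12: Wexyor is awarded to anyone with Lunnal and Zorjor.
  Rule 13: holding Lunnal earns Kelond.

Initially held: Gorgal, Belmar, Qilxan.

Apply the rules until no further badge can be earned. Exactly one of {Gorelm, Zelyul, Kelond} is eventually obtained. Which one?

Kelond

With Qilxan, Valwex is earned (Rule 10).
With Belmar and Gorgal, Zorjor is earned (Rule 1).
With Gorgal and Zorjor, Cortam is earned (Rule 3).
With Valwex, Gorgal, and Belmar, Dortor is earned (Rule 4).
With Cortam and Zorjor, Wexyor is earned (Rule 5).
With Wexyor and Dortor, Lunrun is earned (Rule 6).
With Cortam and Lunrun, Kelond is earned (Rule 7).
Gorelm would need Sylzor and Cortam (Rule 9), but Sylzor is never earned. Zelyul would need Lunnal (Rule 11), but Lunnal is never earned.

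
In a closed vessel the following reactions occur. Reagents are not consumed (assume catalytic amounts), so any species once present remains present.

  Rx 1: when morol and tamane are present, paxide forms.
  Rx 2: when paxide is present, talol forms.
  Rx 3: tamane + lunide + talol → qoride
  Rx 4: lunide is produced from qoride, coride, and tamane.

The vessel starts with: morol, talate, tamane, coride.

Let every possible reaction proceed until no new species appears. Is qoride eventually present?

No

qoride would need tamane, lunide, and talol (Rx 3), but lunide never forms.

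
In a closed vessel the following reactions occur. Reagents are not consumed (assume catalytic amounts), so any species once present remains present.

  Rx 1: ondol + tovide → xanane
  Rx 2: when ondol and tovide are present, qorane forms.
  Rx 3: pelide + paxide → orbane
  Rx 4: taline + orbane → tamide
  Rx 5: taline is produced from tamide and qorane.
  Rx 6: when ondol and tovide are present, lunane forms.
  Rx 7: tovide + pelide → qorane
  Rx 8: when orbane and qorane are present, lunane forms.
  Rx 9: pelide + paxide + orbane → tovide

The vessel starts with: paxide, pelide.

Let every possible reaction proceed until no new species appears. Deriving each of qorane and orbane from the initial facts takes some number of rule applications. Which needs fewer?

orbane

orbane: pelide and paxide present → orbane forms (Rx 3). [1 rule application]
qorane: pelide and paxide present → orbane forms (Rx 3). pelide, paxide, and orbane present → tovide forms (Rx 9). tovide and pelide present → qorane forms (Rx 7). [3 rule applications]
orbane needs fewer.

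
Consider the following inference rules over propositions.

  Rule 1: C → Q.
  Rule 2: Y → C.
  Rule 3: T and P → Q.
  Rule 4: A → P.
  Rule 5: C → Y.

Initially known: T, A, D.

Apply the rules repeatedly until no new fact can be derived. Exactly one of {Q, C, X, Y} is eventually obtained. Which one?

A holds, so P follows (Rule 4).
From T and P, Rule 3 gives Q.
Y would need C (Rule 5), but C is never established. C would need Y (Rule 2), but Y is never established. No rule produces X, and it is not given.

Q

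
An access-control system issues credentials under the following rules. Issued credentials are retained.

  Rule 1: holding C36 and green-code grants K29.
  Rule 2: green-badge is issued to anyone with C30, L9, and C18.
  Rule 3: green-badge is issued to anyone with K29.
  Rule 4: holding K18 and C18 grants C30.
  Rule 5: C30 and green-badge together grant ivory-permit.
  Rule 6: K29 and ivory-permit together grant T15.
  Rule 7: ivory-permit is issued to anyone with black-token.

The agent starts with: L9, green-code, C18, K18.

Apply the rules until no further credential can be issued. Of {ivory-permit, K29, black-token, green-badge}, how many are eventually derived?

Holding K18 and C18 grants C30 (Rule 4).
Holding C30, L9, and C18 grants green-badge (Rule 2).
Holding C30 and green-badge grants ivory-permit (Rule 5).
ivory-permit: reached.
K29 would need C36 and green-code (Rule 1), but C36 is never granted.
No rule produces black-token, and it is not given.
green-badge: reached.
Reached: ivory-permit and green-badge — 2 of the 4.

2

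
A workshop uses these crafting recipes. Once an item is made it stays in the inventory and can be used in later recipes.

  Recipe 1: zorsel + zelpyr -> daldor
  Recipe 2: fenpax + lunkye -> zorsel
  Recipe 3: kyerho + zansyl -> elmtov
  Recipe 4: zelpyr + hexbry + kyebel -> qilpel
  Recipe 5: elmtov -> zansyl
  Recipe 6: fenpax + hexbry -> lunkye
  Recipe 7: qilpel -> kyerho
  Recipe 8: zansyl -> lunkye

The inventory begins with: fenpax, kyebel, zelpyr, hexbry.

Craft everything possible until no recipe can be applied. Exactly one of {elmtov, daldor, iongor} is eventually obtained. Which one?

Using Recipe 6, fenpax and hexbry make lunkye.
Using Recipe 2, fenpax and lunkye make zorsel.
Using Recipe 1, zorsel and zelpyr make daldor.
No rule produces iongor, and it is not given. elmtov would need kyerho and zansyl (Recipe 3), but zansyl is never obtained.

daldor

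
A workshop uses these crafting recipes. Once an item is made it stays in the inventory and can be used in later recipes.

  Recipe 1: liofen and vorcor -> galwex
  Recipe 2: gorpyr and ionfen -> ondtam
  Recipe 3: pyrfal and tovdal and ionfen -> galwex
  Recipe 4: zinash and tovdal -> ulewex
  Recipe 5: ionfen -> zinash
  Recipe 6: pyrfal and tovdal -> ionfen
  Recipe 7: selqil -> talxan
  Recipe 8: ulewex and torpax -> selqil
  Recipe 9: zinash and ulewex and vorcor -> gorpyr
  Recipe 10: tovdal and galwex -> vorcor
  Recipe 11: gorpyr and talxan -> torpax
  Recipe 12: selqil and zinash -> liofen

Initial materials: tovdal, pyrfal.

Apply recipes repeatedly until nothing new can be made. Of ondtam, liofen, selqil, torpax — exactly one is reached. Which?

Using Recipe 6, pyrfal and tovdal make ionfen.
pyrfal and tovdal and ionfen -> galwex (Recipe 3).
Using Recipe 5, ionfen makes zinash.
tovdal and galwex -> vorcor (Recipe 10).
Using Recipe 4, zinash and tovdal make ulewex.
Using Recipe 9, zinash, ulewex, and vorcor make gorpyr.
gorpyr and ionfen -> ondtam (Recipe 2).
liofen would need selqil and zinash (Recipe 12), but selqil is never obtained. torpax would need gorpyr and talxan (Recipe 11), but talxan is never obtained. selqil would need ulewex and torpax (Recipe 8), but torpax is never obtained.

ondtam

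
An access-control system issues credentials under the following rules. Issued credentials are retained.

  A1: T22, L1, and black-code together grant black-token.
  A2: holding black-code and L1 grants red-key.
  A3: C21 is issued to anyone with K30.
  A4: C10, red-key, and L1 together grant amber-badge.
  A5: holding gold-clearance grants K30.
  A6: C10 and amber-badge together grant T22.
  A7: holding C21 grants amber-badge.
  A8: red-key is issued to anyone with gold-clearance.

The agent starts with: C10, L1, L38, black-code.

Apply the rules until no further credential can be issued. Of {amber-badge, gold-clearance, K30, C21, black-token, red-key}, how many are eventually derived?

Holding black-code and L1 grants red-key (A2).
Holding C10, red-key, and L1 grants amber-badge (A4).
Holding C10 and amber-badge grants T22 (A6).
Holding T22, L1, and black-code grants black-token (A1).
amber-badge: reached.
No rule produces gold-clearance, and it is not given.
K30 would need gold-clearance (A5), but gold-clearance is never granted.
C21 would need K30 (A3), but K30 is never granted.
black-token: reached.
red-key: reached.
Reached: amber-badge, black-token, and red-key — 3 of the 6.

3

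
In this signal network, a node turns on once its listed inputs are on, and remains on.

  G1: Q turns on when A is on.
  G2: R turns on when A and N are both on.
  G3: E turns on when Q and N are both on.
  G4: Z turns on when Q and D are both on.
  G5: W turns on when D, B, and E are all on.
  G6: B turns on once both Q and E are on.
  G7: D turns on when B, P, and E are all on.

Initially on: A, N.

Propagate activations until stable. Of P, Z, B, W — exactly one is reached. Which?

B

A is on, so Q turns on (G1).
Q and N are on, so E turns on (G3).
G6: Q and E on → B on.
Z would need Q and D (G4), but D never turns on. No rule produces P, and it is not given. W would need D, B, and E (G5), but D never turns on.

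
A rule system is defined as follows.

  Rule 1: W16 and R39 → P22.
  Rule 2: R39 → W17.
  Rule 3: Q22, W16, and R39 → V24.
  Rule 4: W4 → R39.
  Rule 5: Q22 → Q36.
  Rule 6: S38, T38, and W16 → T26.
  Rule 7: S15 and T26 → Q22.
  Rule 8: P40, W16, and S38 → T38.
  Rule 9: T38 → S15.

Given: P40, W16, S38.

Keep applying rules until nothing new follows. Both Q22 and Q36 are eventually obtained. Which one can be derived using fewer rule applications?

Q22

Q22: From P40, W16, and S38, Rule 8 gives T38. T38 holds, so S15 follows (Rule 9). S38, T38, and W16 hold, so T26 follows (Rule 6). S15 and T26 hold, so Q22 follows (Rule 7). [4 rule applications]
Q36: From P40, W16, and S38, Rule 8 gives T38. From T38, Rule 9 gives S15. From S38, T38, and W16, Rule 6 gives T26. S15 and T26 hold, so Q22 follows (Rule 7). From Q22, Rule 5 gives Q36. [5 rule applications]
Q22 needs fewer.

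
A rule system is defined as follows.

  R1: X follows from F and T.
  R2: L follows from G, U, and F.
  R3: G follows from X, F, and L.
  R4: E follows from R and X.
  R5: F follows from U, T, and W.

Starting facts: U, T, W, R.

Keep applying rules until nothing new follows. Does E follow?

Yes

From U, T, and W, R5 gives F.
From F and T, R1 gives X.
From R and X, R4 gives E.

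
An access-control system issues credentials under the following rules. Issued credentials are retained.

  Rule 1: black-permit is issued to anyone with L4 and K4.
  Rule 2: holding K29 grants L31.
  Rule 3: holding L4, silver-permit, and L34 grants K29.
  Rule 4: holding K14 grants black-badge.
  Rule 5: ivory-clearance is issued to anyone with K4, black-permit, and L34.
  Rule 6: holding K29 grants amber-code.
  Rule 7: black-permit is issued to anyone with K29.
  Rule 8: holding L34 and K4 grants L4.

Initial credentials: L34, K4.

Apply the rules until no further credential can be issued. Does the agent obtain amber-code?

amber-code would need K29 (Rule 6), but K29 is never granted.

No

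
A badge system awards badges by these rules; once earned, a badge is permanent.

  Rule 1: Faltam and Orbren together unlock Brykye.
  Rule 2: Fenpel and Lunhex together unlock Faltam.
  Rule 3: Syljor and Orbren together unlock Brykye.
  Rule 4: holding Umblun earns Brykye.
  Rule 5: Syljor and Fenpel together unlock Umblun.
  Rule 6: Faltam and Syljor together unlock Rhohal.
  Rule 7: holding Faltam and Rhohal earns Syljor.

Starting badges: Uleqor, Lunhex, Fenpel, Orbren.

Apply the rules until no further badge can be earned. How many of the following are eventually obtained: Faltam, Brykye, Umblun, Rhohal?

2

With Fenpel and Lunhex, Faltam is earned (Rule 2).
With Faltam and Orbren, Brykye is earned (Rule 1).
Faltam: reached.
Brykye: reached.
Umblun would need Syljor and Fenpel (Rule 5), but Syljor is never earned.
Rhohal would need Faltam and Syljor (Rule 6), but Syljor is never earned.
Reached: Faltam and Brykye — 2 of the 4.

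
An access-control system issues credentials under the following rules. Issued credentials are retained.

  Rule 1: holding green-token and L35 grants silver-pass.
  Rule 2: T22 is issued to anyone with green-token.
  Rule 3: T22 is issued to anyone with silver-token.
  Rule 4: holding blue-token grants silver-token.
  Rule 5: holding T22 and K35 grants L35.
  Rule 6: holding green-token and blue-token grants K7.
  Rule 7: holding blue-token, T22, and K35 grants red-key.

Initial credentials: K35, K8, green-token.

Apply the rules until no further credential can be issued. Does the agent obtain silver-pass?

Yes

Holding green-token grants T22 (Rule 2).
Holding T22 and K35 grants L35 (Rule 5).
Holding green-token and L35 grants silver-pass (Rule 1).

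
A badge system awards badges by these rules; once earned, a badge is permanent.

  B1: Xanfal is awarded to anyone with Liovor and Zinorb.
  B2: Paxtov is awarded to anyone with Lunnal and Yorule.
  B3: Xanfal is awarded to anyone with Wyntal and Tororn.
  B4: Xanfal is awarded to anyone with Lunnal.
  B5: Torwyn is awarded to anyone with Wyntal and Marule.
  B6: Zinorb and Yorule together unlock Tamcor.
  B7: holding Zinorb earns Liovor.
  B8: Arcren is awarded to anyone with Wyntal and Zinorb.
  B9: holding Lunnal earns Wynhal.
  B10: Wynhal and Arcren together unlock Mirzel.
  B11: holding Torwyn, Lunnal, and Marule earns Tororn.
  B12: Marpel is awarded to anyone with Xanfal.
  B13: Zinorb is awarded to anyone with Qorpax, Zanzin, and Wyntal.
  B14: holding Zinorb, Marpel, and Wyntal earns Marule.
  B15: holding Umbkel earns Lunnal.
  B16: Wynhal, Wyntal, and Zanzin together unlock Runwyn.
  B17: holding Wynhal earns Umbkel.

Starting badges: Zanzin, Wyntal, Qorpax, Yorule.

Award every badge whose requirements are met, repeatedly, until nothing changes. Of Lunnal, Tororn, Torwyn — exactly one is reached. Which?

Torwyn

With Qorpax, Zanzin, and Wyntal, Zinorb is earned (B13).
With Zinorb, Liovor is earned (B7).
With Liovor and Zinorb, Xanfal is earned (B1).
With Xanfal, Marpel is earned (B12).
With Zinorb, Marpel, and Wyntal, Marule is earned (B14).
With Wyntal and Marule, Torwyn is earned (B5).
Tororn would need Torwyn, Lunnal, and Marule (B11), but Lunnal is never earned. Lunnal would need Umbkel (B15), but Umbkel is never earned.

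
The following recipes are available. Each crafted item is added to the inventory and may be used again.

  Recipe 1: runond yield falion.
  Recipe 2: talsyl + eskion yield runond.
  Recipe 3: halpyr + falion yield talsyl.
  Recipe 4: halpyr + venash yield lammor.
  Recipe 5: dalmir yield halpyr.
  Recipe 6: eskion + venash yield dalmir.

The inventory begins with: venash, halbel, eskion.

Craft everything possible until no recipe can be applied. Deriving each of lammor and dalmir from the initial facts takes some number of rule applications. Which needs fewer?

dalmir: eskion + venash → dalmir (Recipe 6). [1 rule application]
lammor: Using Recipe 6, eskion and venash make dalmir. dalmir → halpyr (Recipe 5). halpyr + venash → lammor (Recipe 4). [3 rule applications]
dalmir needs fewer.

dalmir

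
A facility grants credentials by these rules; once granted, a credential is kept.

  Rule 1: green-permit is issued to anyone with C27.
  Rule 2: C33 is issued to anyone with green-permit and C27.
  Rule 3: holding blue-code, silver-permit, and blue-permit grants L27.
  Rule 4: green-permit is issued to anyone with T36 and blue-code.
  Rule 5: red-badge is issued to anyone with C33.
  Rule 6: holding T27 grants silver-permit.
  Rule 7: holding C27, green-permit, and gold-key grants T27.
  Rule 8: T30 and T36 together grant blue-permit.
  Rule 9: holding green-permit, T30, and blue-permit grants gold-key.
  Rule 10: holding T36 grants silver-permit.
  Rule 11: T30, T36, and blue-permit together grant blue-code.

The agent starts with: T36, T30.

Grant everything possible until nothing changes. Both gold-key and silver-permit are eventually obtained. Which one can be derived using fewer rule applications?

silver-permit

silver-permit: Holding T36 grants silver-permit (Rule 10). [1 rule application]
gold-key: Holding T30 and T36 grants blue-permit (Rule 8). Holding T30, T36, and blue-permit grants blue-code (Rule 11). Holding T36 and blue-code grants green-permit (Rule 4). Holding green-permit, T30, and blue-permit grants gold-key (Rule 9). [4 rule applications]
silver-permit needs fewer.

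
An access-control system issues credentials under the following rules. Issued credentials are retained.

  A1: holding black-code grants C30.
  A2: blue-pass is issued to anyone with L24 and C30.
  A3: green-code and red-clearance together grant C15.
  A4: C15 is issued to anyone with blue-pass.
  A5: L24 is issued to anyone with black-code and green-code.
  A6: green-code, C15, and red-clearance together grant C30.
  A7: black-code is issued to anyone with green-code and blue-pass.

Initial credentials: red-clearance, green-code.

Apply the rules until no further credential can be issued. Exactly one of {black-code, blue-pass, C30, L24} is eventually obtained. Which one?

C30

Holding green-code and red-clearance grants C15 (A3).
Holding green-code, C15, and red-clearance grants C30 (A6).
blue-pass would need L24 and C30 (A2), but L24 is never granted. L24 would need black-code and green-code (A5), but black-code is never granted. black-code would need green-code and blue-pass (A7), but blue-pass is never granted.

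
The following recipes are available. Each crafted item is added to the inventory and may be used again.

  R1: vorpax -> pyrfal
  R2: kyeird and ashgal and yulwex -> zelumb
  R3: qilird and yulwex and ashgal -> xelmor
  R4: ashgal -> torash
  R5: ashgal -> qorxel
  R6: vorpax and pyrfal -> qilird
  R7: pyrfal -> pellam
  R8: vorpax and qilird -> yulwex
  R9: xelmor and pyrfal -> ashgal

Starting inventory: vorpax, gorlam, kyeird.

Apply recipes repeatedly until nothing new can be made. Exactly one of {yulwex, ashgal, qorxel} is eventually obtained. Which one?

vorpax -> pyrfal (R1).
Using R6, vorpax and pyrfal make qilird.
Using R8, vorpax and qilird make yulwex.
ashgal would need xelmor and pyrfal (R9), but xelmor is never obtained. qorxel would need ashgal (R5), but ashgal is never obtained.

yulwex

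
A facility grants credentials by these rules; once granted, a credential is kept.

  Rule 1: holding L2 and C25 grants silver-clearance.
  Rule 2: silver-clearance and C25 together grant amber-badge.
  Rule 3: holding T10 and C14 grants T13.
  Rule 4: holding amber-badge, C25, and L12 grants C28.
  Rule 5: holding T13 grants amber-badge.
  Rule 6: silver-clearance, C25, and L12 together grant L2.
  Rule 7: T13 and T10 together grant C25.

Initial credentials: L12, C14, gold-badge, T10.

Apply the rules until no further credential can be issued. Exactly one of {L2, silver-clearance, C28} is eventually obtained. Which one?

C28

Holding T10 and C14 grants T13 (Rule 3).
Holding T13 grants amber-badge (Rule 5).
Holding T13 and T10 grants C25 (Rule 7).
Holding amber-badge, C25, and L12 grants C28 (Rule 4).
L2 would need silver-clearance, C25, and L12 (Rule 6), but silver-clearance is never granted. silver-clearance would need L2 and C25 (Rule 1), but L2 is never granted.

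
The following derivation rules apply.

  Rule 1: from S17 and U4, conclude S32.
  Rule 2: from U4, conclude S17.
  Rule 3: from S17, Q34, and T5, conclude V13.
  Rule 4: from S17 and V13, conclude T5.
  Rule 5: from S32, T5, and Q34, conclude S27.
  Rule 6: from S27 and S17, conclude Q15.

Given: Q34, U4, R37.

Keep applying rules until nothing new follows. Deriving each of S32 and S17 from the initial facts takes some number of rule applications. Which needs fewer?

S17

S17: U4 holds, so S17 follows (Rule 2). [1 rule application]
S32: U4 holds, so S17 follows (Rule 2). S17 and U4 hold, so S32 follows (Rule 1). [2 rule applications]
S17 needs fewer.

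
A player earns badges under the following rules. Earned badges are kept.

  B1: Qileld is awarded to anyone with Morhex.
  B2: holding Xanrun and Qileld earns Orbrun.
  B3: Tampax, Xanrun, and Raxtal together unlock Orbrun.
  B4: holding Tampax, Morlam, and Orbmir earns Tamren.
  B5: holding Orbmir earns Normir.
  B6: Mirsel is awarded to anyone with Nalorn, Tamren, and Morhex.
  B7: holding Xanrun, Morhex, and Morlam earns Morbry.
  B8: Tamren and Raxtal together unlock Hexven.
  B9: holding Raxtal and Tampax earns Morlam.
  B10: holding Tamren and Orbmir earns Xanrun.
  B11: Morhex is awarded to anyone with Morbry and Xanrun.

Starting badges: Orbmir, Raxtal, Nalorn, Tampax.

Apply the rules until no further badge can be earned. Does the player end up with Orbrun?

Yes

With Raxtal and Tampax, Morlam is earned (B9).
With Tampax, Morlam, and Orbmir, Tamren is earned (B4).
With Tamren and Orbmir, Xanrun is earned (B10).
With Tampax, Xanrun, and Raxtal, Orbrun is earned (B3).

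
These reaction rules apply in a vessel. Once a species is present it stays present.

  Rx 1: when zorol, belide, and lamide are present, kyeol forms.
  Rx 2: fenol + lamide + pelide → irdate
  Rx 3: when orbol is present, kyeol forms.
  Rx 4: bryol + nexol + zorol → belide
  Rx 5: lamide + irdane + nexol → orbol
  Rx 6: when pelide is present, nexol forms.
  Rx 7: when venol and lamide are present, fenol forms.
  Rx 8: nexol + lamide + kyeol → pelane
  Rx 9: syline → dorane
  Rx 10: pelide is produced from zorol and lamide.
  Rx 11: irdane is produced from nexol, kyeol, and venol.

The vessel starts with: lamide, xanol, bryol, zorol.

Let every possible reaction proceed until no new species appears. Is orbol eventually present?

No

orbol would need lamide, irdane, and nexol (Rx 5), but irdane never forms.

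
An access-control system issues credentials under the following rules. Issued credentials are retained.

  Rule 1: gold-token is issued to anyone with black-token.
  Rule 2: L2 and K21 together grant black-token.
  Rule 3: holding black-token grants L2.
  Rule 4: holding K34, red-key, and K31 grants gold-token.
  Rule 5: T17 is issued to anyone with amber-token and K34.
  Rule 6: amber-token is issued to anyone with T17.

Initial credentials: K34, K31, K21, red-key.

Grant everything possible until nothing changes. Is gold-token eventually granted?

Yes

Holding K34, red-key, and K31 grants gold-token (Rule 4).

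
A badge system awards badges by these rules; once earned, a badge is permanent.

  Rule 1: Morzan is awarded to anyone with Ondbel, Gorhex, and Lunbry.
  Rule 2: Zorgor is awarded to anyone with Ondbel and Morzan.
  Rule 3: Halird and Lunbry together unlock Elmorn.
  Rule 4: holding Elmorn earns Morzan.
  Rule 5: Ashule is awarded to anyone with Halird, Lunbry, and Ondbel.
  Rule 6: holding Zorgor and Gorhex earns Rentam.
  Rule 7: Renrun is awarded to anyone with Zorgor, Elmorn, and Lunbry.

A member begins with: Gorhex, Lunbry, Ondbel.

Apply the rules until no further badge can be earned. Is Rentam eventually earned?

Yes

With Ondbel, Gorhex, and Lunbry, Morzan is earned (Rule 1).
With Ondbel and Morzan, Zorgor is earned (Rule 2).
With Zorgor and Gorhex, Rentam is earned (Rule 6).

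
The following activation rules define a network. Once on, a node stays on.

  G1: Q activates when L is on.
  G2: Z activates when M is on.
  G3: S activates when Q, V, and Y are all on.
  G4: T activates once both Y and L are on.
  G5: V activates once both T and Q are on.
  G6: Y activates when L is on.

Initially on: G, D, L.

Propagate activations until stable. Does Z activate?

Z would need M (G2), but M never turns on.

No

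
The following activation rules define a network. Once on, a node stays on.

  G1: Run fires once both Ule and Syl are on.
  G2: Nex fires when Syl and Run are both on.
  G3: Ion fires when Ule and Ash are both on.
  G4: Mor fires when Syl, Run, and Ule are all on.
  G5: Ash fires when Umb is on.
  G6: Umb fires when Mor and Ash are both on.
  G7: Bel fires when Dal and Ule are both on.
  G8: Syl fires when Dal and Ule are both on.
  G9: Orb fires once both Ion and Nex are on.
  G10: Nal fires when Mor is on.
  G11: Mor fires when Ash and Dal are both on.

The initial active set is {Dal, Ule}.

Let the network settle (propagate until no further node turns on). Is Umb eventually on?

No

Umb would need Mor and Ash (G6), but Ash never turns on.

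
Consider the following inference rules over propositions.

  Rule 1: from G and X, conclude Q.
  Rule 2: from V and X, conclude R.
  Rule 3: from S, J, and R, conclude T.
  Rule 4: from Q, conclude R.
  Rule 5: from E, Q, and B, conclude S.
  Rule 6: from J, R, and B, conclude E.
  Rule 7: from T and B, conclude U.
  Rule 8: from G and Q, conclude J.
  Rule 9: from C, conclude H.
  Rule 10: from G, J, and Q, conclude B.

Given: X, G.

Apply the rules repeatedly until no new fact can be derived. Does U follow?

Yes

G and X hold, so Q follows (Rule 1).
From G and Q, Rule 8 gives J.
From Q, Rule 4 gives R.
G, J, and Q hold, so B follows (Rule 10).
J, R, and B hold, so E follows (Rule 6).
E, Q, and B hold, so S follows (Rule 5).
S, J, and R hold, so T follows (Rule 3).
From T and B, Rule 7 gives U.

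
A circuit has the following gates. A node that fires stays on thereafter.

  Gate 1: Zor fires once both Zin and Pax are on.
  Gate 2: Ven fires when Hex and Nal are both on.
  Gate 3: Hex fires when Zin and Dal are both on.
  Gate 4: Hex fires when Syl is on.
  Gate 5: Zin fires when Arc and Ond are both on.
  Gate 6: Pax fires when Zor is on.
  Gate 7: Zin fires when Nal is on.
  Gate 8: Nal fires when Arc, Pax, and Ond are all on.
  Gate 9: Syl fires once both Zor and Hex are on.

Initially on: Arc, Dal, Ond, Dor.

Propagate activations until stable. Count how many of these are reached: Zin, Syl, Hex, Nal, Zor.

Gate 5: Arc and Ond on → Zin on.
Gate 3: Zin and Dal on → Hex on.
Zin: reached.
Syl would need Zor and Hex (Gate 9), but Zor never turns on.
Hex: reached.
Nal would need Arc, Pax, and Ond (Gate 8), but Pax never turns on.
Zor would need Zin and Pax (Gate 1), but Pax never turns on.
Reached: Zin and Hex — 2 of the 5.

2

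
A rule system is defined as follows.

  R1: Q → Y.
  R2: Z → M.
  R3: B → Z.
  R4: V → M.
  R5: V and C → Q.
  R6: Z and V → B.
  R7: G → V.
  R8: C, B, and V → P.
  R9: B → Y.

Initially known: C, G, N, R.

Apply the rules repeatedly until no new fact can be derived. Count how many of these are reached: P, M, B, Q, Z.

2

G holds, so V follows (R7).
From V, R4 gives M.
From V and C, R5 gives Q.
P would need C, B, and V (R8), but B is never established.
M: reached.
B would need Z and V (R6), but Z is never established.
Q: reached.
Z would need B (R3), but B is never established.
Reached: M and Q — 2 of the 5.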